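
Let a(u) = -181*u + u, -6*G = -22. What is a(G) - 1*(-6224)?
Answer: 5564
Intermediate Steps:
G = 11/3 (G = -⅙*(-22) = 11/3 ≈ 3.6667)
a(u) = -180*u
a(G) - 1*(-6224) = -180*11/3 - 1*(-6224) = -660 + 6224 = 5564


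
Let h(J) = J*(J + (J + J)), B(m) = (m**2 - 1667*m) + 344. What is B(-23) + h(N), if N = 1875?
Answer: 10586089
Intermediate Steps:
B(m) = 344 + m**2 - 1667*m
h(J) = 3*J**2 (h(J) = J*(J + 2*J) = J*(3*J) = 3*J**2)
B(-23) + h(N) = (344 + (-23)**2 - 1667*(-23)) + 3*1875**2 = (344 + 529 + 38341) + 3*3515625 = 39214 + 10546875 = 10586089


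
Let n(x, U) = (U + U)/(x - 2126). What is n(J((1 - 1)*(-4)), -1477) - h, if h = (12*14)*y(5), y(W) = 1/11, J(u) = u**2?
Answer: -162337/11693 ≈ -13.883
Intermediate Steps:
y(W) = 1/11
n(x, U) = 2*U/(-2126 + x) (n(x, U) = (2*U)/(-2126 + x) = 2*U/(-2126 + x))
h = 168/11 (h = (12*14)*(1/11) = 168*(1/11) = 168/11 ≈ 15.273)
n(J((1 - 1)*(-4)), -1477) - h = 2*(-1477)/(-2126 + ((1 - 1)*(-4))**2) - 1*168/11 = 2*(-1477)/(-2126 + (0*(-4))**2) - 168/11 = 2*(-1477)/(-2126 + 0**2) - 168/11 = 2*(-1477)/(-2126 + 0) - 168/11 = 2*(-1477)/(-2126) - 168/11 = 2*(-1477)*(-1/2126) - 168/11 = 1477/1063 - 168/11 = -162337/11693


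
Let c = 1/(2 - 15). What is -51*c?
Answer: 51/13 ≈ 3.9231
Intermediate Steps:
c = -1/13 (c = 1/(-13) = -1/13 ≈ -0.076923)
-51*c = -51*(-1/13) = 51/13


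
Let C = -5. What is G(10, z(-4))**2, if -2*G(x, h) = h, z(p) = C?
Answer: 25/4 ≈ 6.2500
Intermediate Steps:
z(p) = -5
G(x, h) = -h/2
G(10, z(-4))**2 = (-1/2*(-5))**2 = (5/2)**2 = 25/4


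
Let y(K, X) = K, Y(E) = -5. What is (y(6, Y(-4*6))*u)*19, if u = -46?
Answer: -5244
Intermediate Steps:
(y(6, Y(-4*6))*u)*19 = (6*(-46))*19 = -276*19 = -5244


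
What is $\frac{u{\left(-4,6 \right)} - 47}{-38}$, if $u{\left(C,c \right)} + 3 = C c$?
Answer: $\frac{37}{19} \approx 1.9474$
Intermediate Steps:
$u{\left(C,c \right)} = -3 + C c$
$\frac{u{\left(-4,6 \right)} - 47}{-38} = \frac{\left(-3 - 24\right) - 47}{-38} = - \frac{\left(-3 - 24\right) - 47}{38} = - \frac{-27 - 47}{38} = \left(- \frac{1}{38}\right) \left(-74\right) = \frac{37}{19}$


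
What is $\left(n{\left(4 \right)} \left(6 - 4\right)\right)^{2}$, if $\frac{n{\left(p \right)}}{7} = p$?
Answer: $3136$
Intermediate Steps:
$n{\left(p \right)} = 7 p$
$\left(n{\left(4 \right)} \left(6 - 4\right)\right)^{2} = \left(7 \cdot 4 \left(6 - 4\right)\right)^{2} = \left(28 \cdot 2\right)^{2} = 56^{2} = 3136$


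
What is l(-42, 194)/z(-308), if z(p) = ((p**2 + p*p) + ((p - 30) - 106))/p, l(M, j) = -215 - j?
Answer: 31493/47321 ≈ 0.66552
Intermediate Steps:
z(p) = (-136 + p + 2*p**2)/p (z(p) = ((p**2 + p**2) + ((-30 + p) - 106))/p = (2*p**2 + (-136 + p))/p = (-136 + p + 2*p**2)/p)
l(-42, 194)/z(-308) = (-215 - 1*194)/(1 - 136/(-308) + 2*(-308)) = (-215 - 194)/(1 - 136*(-1/308) - 616) = -409/(1 + 34/77 - 616) = -409/(-47321/77) = -409*(-77/47321) = 31493/47321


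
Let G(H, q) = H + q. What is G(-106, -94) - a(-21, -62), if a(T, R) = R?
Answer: -138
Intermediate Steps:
G(-106, -94) - a(-21, -62) = (-106 - 94) - 1*(-62) = -200 + 62 = -138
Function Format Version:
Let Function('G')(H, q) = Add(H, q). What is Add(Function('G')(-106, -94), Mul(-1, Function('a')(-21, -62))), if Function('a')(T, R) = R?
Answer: -138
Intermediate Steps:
Add(Function('G')(-106, -94), Mul(-1, Function('a')(-21, -62))) = Add(Add(-106, -94), Mul(-1, -62)) = Add(-200, 62) = -138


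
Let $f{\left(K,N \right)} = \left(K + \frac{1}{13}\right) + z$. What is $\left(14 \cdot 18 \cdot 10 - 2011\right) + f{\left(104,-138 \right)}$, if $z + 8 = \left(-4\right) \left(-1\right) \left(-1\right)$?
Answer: $\frac{7814}{13} \approx 601.08$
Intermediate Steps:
$z = -12$ ($z = -8 + \left(-4\right) \left(-1\right) \left(-1\right) = -8 + 4 \left(-1\right) = -8 - 4 = -12$)
$f{\left(K,N \right)} = - \frac{155}{13} + K$ ($f{\left(K,N \right)} = \left(K + \frac{1}{13}\right) - 12 = \left(\frac{1}{13} + K\right) - 12 = - \frac{155}{13} + K$)
$\left(14 \cdot 18 \cdot 10 - 2011\right) + f{\left(104,-138 \right)} = \left(14 \cdot 18 \cdot 10 - 2011\right) + \left(- \frac{155}{13} + 104\right) = \left(252 \cdot 10 - 2011\right) + \frac{1197}{13} = \left(2520 - 2011\right) + \frac{1197}{13} = 509 + \frac{1197}{13} = \frac{7814}{13}$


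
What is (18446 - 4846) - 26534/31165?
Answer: 423817466/31165 ≈ 13599.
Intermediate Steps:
(18446 - 4846) - 26534/31165 = 13600 - 26534*1/31165 = 13600 - 26534/31165 = 423817466/31165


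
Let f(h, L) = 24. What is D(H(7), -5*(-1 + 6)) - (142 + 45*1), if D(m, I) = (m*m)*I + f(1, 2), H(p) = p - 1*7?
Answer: -163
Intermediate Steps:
H(p) = -7 + p (H(p) = p - 7 = -7 + p)
D(m, I) = 24 + I*m**2 (D(m, I) = (m*m)*I + 24 = m**2*I + 24 = I*m**2 + 24 = 24 + I*m**2)
D(H(7), -5*(-1 + 6)) - (142 + 45*1) = (24 + (-5*(-1 + 6))*(-7 + 7)**2) - (142 + 45*1) = (24 - 5*5*0**2) - (142 + 45) = (24 - 25*0) - 1*187 = (24 + 0) - 187 = 24 - 187 = -163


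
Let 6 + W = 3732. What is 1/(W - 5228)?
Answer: -1/1502 ≈ -0.00066578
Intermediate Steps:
W = 3726 (W = -6 + 3732 = 3726)
1/(W - 5228) = 1/(3726 - 5228) = 1/(-1502) = -1/1502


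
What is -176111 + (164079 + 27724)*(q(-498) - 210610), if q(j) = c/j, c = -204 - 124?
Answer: -10058524223617/249 ≈ -4.0396e+10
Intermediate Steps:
c = -328
q(j) = -328/j
-176111 + (164079 + 27724)*(q(-498) - 210610) = -176111 + (164079 + 27724)*(-328/(-498) - 210610) = -176111 + 191803*(-328*(-1/498) - 210610) = -176111 + 191803*(164/249 - 210610) = -176111 + 191803*(-52441726/249) = -176111 - 10058480371978/249 = -10058524223617/249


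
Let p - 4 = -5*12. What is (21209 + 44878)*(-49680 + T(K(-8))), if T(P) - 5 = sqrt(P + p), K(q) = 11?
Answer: -3282871725 + 198261*I*sqrt(5) ≈ -3.2829e+9 + 4.4333e+5*I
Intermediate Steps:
p = -56 (p = 4 - 5*12 = 4 - 60 = -56)
T(P) = 5 + sqrt(-56 + P) (T(P) = 5 + sqrt(P - 56) = 5 + sqrt(-56 + P))
(21209 + 44878)*(-49680 + T(K(-8))) = (21209 + 44878)*(-49680 + (5 + sqrt(-56 + 11))) = 66087*(-49680 + (5 + sqrt(-45))) = 66087*(-49680 + (5 + 3*I*sqrt(5))) = 66087*(-49675 + 3*I*sqrt(5)) = -3282871725 + 198261*I*sqrt(5)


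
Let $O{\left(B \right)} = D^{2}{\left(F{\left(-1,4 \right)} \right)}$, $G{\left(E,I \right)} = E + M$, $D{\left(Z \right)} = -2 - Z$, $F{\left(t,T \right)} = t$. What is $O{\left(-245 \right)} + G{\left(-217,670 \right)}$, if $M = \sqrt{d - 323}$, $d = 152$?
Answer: $-216 + 3 i \sqrt{19} \approx -216.0 + 13.077 i$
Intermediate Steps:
$M = 3 i \sqrt{19}$ ($M = \sqrt{152 - 323} = \sqrt{-171} = 3 i \sqrt{19} \approx 13.077 i$)
$G{\left(E,I \right)} = E + 3 i \sqrt{19}$
$O{\left(B \right)} = 1$ ($O{\left(B \right)} = \left(-2 - -1\right)^{2} = \left(-2 + 1\right)^{2} = \left(-1\right)^{2} = 1$)
$O{\left(-245 \right)} + G{\left(-217,670 \right)} = 1 - \left(217 - 3 i \sqrt{19}\right) = -216 + 3 i \sqrt{19}$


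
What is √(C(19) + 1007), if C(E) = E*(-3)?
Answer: 5*√38 ≈ 30.822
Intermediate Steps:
C(E) = -3*E
√(C(19) + 1007) = √(-3*19 + 1007) = √(-57 + 1007) = √950 = 5*√38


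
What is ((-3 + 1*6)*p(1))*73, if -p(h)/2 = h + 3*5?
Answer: -7008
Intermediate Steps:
p(h) = -30 - 2*h (p(h) = -2*(h + 3*5) = -2*(h + 15) = -2*(15 + h) = -30 - 2*h)
((-3 + 1*6)*p(1))*73 = ((-3 + 1*6)*(-30 - 2*1))*73 = ((-3 + 6)*(-30 - 2))*73 = (3*(-32))*73 = -96*73 = -7008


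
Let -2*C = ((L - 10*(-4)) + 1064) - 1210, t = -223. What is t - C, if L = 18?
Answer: -267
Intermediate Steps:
C = 44 (C = -(((18 - 10*(-4)) + 1064) - 1210)/2 = -(((18 + 40) + 1064) - 1210)/2 = -((58 + 1064) - 1210)/2 = -(1122 - 1210)/2 = -1/2*(-88) = 44)
t - C = -223 - 1*44 = -223 - 44 = -267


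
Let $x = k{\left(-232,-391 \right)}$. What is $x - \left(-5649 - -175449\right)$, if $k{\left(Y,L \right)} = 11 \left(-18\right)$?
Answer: $-169998$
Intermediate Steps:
$k{\left(Y,L \right)} = -198$
$x = -198$
$x - \left(-5649 - -175449\right) = -198 - \left(-5649 - -175449\right) = -198 - \left(-5649 + 175449\right) = -198 - 169800 = -169998$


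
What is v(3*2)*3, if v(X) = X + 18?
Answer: 72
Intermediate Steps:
v(X) = 18 + X
v(3*2)*3 = (18 + 3*2)*3 = (18 + 6)*3 = 24*3 = 72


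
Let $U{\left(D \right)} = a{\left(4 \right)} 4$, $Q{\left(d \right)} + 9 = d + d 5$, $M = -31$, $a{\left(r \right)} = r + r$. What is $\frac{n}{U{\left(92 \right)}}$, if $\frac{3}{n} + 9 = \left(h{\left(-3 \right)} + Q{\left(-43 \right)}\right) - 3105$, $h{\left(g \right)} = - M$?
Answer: $- \frac{3}{107200} \approx -2.7985 \cdot 10^{-5}$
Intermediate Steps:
$a{\left(r \right)} = 2 r$
$Q{\left(d \right)} = -9 + 6 d$ ($Q{\left(d \right)} = -9 + \left(d + d 5\right) = -9 + \left(d + 5 d\right) = -9 + 6 d$)
$h{\left(g \right)} = 31$ ($h{\left(g \right)} = \left(-1\right) \left(-31\right) = 31$)
$U{\left(D \right)} = 32$ ($U{\left(D \right)} = 2 \cdot 4 \cdot 4 = 8 \cdot 4 = 32$)
$n = - \frac{3}{3350}$ ($n = \frac{3}{-9 + \left(\left(31 + \left(-9 + 6 \left(-43\right)\right)\right) - 3105\right)} = \frac{3}{-9 + \left(\left(31 - 267\right) - 3105\right)} = \frac{3}{-9 - 3341} = \frac{3}{-3350} = 3 \left(- \frac{1}{3350}\right) = - \frac{3}{3350} \approx -0.00089552$)
$\frac{n}{U{\left(92 \right)}} = - \frac{3}{3350 \cdot 32} = \left(- \frac{3}{3350}\right) \frac{1}{32} = - \frac{3}{107200}$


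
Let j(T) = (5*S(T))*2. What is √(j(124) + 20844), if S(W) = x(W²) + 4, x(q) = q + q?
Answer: 2*√82101 ≈ 573.07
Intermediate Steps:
x(q) = 2*q
S(W) = 4 + 2*W² (S(W) = 2*W² + 4 = 4 + 2*W²)
j(T) = 40 + 20*T² (j(T) = (5*(4 + 2*T²))*2 = (20 + 10*T²)*2 = 40 + 20*T²)
√(j(124) + 20844) = √((40 + 20*124²) + 20844) = √((40 + 20*15376) + 20844) = √((40 + 307520) + 20844) = √(307560 + 20844) = √328404 = 2*√82101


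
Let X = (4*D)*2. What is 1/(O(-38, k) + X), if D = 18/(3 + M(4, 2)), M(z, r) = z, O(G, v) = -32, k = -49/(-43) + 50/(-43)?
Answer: -7/80 ≈ -0.087500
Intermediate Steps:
k = -1/43 (k = -49*(-1/43) + 50*(-1/43) = 49/43 - 50/43 = -1/43 ≈ -0.023256)
D = 18/7 (D = 18/(3 + 4) = 18/7 ≈ 2.5714)
X = 144/7 (X = (4*(18/7))*2 = (72/7)*2 = 144/7 ≈ 20.571)
1/(O(-38, k) + X) = 1/(-32 + 144/7) = 1/(-80/7) = -7/80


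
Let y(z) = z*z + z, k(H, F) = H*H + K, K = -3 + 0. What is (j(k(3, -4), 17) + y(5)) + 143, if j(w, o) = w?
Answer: 179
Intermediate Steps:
K = -3
k(H, F) = -3 + H² (k(H, F) = H*H - 3 = H² - 3 = -3 + H²)
y(z) = z + z² (y(z) = z² + z = z + z²)
(j(k(3, -4), 17) + y(5)) + 143 = ((-3 + 3²) + 5*(1 + 5)) + 143 = ((-3 + 9) + 5*6) + 143 = (6 + 30) + 143 = 36 + 143 = 179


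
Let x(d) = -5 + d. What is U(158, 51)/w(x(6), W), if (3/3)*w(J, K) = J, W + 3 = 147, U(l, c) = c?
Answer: 51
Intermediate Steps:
W = 144 (W = -3 + 147 = 144)
w(J, K) = J
U(158, 51)/w(x(6), W) = 51/(-5 + 6) = 51/1 = 51*1 = 51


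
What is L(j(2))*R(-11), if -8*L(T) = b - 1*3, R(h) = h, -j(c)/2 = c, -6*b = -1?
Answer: -187/48 ≈ -3.8958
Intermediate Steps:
b = ⅙ (b = -⅙*(-1) = ⅙ ≈ 0.16667)
j(c) = -2*c
L(T) = 17/48 (L(T) = -(⅙ - 1*3)/8 = -(⅙ - 3)/8 = -⅛*(-17/6) = 17/48)
L(j(2))*R(-11) = (17/48)*(-11) = -187/48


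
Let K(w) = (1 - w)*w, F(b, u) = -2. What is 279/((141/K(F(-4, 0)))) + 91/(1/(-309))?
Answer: -1322151/47 ≈ -28131.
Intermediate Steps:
K(w) = w*(1 - w)
279/((141/K(F(-4, 0)))) + 91/(1/(-309)) = 279/((141/((-2*(1 - 1*(-2)))))) + 91/(1/(-309)) = 279/((141/((-2*(1 + 2))))) + 91/(-1/309) = 279/((141/((-2*3)))) + 91*(-309) = 279/((141/(-6))) - 28119 = 279/((141*(-1/6))) - 28119 = 279/(-47/2) - 28119 = 279*(-2/47) - 28119 = -558/47 - 28119 = -1322151/47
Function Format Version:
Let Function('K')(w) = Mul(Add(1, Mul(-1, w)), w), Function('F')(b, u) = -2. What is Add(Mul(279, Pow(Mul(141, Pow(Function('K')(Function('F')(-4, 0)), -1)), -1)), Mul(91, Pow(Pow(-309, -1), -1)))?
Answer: Rational(-1322151, 47) ≈ -28131.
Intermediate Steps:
Function('K')(w) = Mul(w, Add(1, Mul(-1, w)))
Add(Mul(279, Pow(Mul(141, Pow(Function('K')(Function('F')(-4, 0)), -1)), -1)), Mul(91, Pow(Pow(-309, -1), -1))) = Add(Mul(279, Pow(Mul(141, Pow(Mul(-2, Add(1, Mul(-1, -2))), -1)), -1)), Mul(91, Pow(Pow(-309, -1), -1))) = Add(Mul(279, Pow(Mul(141, Pow(Mul(-2, Add(1, 2)), -1)), -1)), Mul(91, Pow(Rational(-1, 309), -1))) = Add(Mul(279, Pow(Mul(141, Pow(Mul(-2, 3), -1)), -1)), Mul(91, -309)) = Add(Mul(279, Pow(Mul(141, Pow(-6, -1)), -1)), -28119) = Add(Mul(279, Pow(Mul(141, Rational(-1, 6)), -1)), -28119) = Add(Mul(279, Pow(Rational(-47, 2), -1)), -28119) = Add(Mul(279, Rational(-2, 47)), -28119) = Add(Rational(-558, 47), -28119) = Rational(-1322151, 47)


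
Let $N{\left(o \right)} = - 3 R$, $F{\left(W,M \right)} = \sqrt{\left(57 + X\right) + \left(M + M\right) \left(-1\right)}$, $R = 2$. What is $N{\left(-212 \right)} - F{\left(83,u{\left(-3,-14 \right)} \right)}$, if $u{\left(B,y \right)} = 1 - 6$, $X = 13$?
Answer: $-6 - 4 \sqrt{5} \approx -14.944$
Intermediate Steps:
$u{\left(B,y \right)} = -5$ ($u{\left(B,y \right)} = 1 - 6 = -5$)
$F{\left(W,M \right)} = \sqrt{70 - 2 M}$ ($F{\left(W,M \right)} = \sqrt{\left(57 + 13\right) + \left(M + M\right) \left(-1\right)} = \sqrt{70 + 2 M \left(-1\right)} = \sqrt{70 - 2 M}$)
$N{\left(o \right)} = -6$ ($N{\left(o \right)} = \left(-3\right) 2 = -6$)
$N{\left(-212 \right)} - F{\left(83,u{\left(-3,-14 \right)} \right)} = -6 - \sqrt{70 - -10} = -6 - \sqrt{70 + 10} = -6 - \sqrt{80} = -6 - 4 \sqrt{5}$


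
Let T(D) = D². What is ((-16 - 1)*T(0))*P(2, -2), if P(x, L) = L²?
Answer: 0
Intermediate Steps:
((-16 - 1)*T(0))*P(2, -2) = ((-16 - 1)*0²)*(-2)² = -17*0*4 = 0*4 = 0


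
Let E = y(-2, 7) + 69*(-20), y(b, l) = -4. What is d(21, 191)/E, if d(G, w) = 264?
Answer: -33/173 ≈ -0.19075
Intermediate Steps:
E = -1384 (E = -4 + 69*(-20) = -4 - 1380 = -1384)
d(21, 191)/E = 264/(-1384) = 264*(-1/1384) = -33/173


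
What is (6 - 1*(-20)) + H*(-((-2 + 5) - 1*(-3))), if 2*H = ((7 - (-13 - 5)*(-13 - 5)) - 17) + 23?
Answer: 959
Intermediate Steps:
H = -311/2 (H = (((7 - (-13 - 5)*(-13 - 5)) - 17) + 23)/2 = (((7 - (-18)*(-18)) - 17) + 23)/2 = (((7 - 1*324) - 17) + 23)/2 = (((7 - 324) - 17) + 23)/2 = ((-317 - 17) + 23)/2 = (-334 + 23)/2 = (1/2)*(-311) = -311/2 ≈ -155.50)
(6 - 1*(-20)) + H*(-((-2 + 5) - 1*(-3))) = (6 - 1*(-20)) - (-311)*((-2 + 5) - 1*(-3))/2 = (6 + 20) - (-311)*(3 + 3)/2 = 26 - (-311)*6/2 = 26 - 311/2*(-6) = 26 + 933 = 959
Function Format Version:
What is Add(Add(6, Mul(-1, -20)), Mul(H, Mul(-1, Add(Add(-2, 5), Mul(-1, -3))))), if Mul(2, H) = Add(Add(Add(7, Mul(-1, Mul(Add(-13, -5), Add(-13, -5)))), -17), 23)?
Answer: 959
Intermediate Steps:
H = Rational(-311, 2) (H = Mul(Rational(1, 2), Add(Add(Add(7, Mul(-1, Mul(Add(-13, -5), Add(-13, -5)))), -17), 23)) = Mul(Rational(1, 2), Add(Add(Add(7, Mul(-1, Mul(-18, -18))), -17), 23)) = Mul(Rational(1, 2), Add(Add(Add(7, Mul(-1, 324)), -17), 23)) = Mul(Rational(1, 2), Add(Add(Add(7, -324), -17), 23)) = Mul(Rational(1, 2), Add(Add(-317, -17), 23)) = Mul(Rational(1, 2), Add(-334, 23)) = Mul(Rational(1, 2), -311) = Rational(-311, 2) ≈ -155.50)
Add(Add(6, Mul(-1, -20)), Mul(H, Mul(-1, Add(Add(-2, 5), Mul(-1, -3))))) = Add(Add(6, Mul(-1, -20)), Mul(Rational(-311, 2), Mul(-1, Add(Add(-2, 5), Mul(-1, -3))))) = Add(Add(6, 20), Mul(Rational(-311, 2), Mul(-1, Add(3, 3)))) = Add(26, Mul(Rational(-311, 2), Mul(-1, 6))) = Add(26, Mul(Rational(-311, 2), -6)) = Add(26, 933) = 959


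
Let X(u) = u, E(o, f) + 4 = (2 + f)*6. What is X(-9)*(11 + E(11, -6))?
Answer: 153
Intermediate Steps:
E(o, f) = 8 + 6*f (E(o, f) = -4 + (2 + f)*6 = -4 + (12 + 6*f) = 8 + 6*f)
X(-9)*(11 + E(11, -6)) = -9*(11 + (8 + 6*(-6))) = -9*(11 + (8 - 36)) = -9*(11 - 28) = -9*(-17) = 153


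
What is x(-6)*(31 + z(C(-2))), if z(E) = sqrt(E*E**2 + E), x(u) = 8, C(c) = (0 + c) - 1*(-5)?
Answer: 248 + 8*sqrt(30) ≈ 291.82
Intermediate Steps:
C(c) = 5 + c (C(c) = c + 5 = 5 + c)
z(E) = sqrt(E + E**3) (z(E) = sqrt(E**3 + E) = sqrt(E + E**3))
x(-6)*(31 + z(C(-2))) = 8*(31 + sqrt((5 - 2) + (5 - 2)**3)) = 8*(31 + sqrt(3 + 3**3)) = 8*(31 + sqrt(3 + 27)) = 8*(31 + sqrt(30)) = 248 + 8*sqrt(30)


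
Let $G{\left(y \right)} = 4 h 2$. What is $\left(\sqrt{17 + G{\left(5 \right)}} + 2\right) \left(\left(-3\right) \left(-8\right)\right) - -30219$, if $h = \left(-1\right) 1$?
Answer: $30339$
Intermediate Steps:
$h = -1$
$G{\left(y \right)} = -8$ ($G{\left(y \right)} = 4 \left(-1\right) 2 = \left(-4\right) 2 = -8$)
$\left(\sqrt{17 + G{\left(5 \right)}} + 2\right) \left(\left(-3\right) \left(-8\right)\right) - -30219 = \left(\sqrt{17 - 8} + 2\right) \left(\left(-3\right) \left(-8\right)\right) - -30219 = \left(\sqrt{9} + 2\right) 24 + 30219 = \left(3 + 2\right) 24 + 30219 = 5 \cdot 24 + 30219 = 120 + 30219 = 30339$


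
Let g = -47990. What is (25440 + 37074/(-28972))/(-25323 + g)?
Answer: -368505303/1062012118 ≈ -0.34699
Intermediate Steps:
(25440 + 37074/(-28972))/(-25323 + g) = (25440 + 37074/(-28972))/(-25323 - 47990) = (25440 + 37074*(-1/28972))/(-73313) = (25440 - 18537/14486)*(-1/73313) = (368505303/14486)*(-1/73313) = -368505303/1062012118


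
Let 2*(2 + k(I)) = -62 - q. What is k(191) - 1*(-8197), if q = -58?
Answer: 8193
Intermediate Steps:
k(I) = -4 (k(I) = -2 + (-62 - 1*(-58))/2 = -2 + (-62 + 58)/2 = -2 + (1/2)*(-4) = -2 - 2 = -4)
k(191) - 1*(-8197) = -4 - 1*(-8197) = -4 + 8197 = 8193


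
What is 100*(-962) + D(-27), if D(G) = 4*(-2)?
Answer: -96208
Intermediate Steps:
D(G) = -8
100*(-962) + D(-27) = 100*(-962) - 8 = -96200 - 8 = -96208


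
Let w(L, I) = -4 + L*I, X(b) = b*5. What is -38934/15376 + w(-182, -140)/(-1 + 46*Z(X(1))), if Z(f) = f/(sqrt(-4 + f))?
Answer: 191401545/1760552 ≈ 108.72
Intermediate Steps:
X(b) = 5*b
w(L, I) = -4 + I*L
Z(f) = f/sqrt(-4 + f)
-38934/15376 + w(-182, -140)/(-1 + 46*Z(X(1))) = -38934/15376 + (-4 - 140*(-182))/(-1 + 46*((5*1)/sqrt(-4 + 5*1))) = -38934*1/15376 + (-4 + 25480)/(-1 + 46*(5/sqrt(-4 + 5))) = -19467/7688 + 25476/(-1 + 46*(5/sqrt(1))) = -19467/7688 + 25476/(-1 + 46*(5*1)) = -19467/7688 + 25476/(-1 + 46*5) = -19467/7688 + 25476/(-1 + 230) = -19467/7688 + 25476/229 = 191401545/1760552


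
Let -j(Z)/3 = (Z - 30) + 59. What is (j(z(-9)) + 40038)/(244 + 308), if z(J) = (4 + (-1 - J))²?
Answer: 13173/184 ≈ 71.592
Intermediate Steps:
z(J) = (3 - J)²
j(Z) = -87 - 3*Z (j(Z) = -3*((Z - 30) + 59) = -3*((-30 + Z) + 59) = -3*(29 + Z) = -87 - 3*Z)
(j(z(-9)) + 40038)/(244 + 308) = ((-87 - 3*(-3 - 9)²) + 40038)/(244 + 308) = ((-87 - 3*(-12)²) + 40038)/552 = ((-87 - 3*144) + 40038)*(1/552) = ((-87 - 432) + 40038)*(1/552) = (-519 + 40038)*(1/552) = 39519*(1/552) = 13173/184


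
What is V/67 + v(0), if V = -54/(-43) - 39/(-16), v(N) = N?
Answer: 2541/46096 ≈ 0.055124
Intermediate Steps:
V = 2541/688 (V = -54*(-1/43) - 39*(-1/16) = 54/43 + 39/16 = 2541/688 ≈ 3.6933)
V/67 + v(0) = (2541/688)/67 + 0 = (1/67)*(2541/688) + 0 = 2541/46096 + 0 = 2541/46096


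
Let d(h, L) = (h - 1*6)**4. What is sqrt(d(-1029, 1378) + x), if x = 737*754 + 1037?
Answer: 4*sqrt(71720222335) ≈ 1.0712e+6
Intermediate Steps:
d(h, L) = (-6 + h)**4 (d(h, L) = (h - 6)**4 = (-6 + h)**4)
x = 556735 (x = 555698 + 1037 = 556735)
sqrt(d(-1029, 1378) + x) = sqrt((-6 - 1029)**4 + 556735) = sqrt((-1035)**4 + 556735) = sqrt(1147523000625 + 556735) = sqrt(1147523557360) = 4*sqrt(71720222335)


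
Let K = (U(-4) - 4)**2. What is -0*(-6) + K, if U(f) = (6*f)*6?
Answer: 21904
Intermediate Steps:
U(f) = 36*f
K = 21904 (K = (36*(-4) - 4)**2 = (-144 - 4)**2 = (-148)**2 = 21904)
-0*(-6) + K = -0*(-6) + 21904 = -101*0 + 21904 = 0 + 21904 = 21904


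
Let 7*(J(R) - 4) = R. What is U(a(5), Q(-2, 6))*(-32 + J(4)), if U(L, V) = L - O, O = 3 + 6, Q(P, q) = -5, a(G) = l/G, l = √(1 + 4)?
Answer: 1728/7 - 192*√5/35 ≈ 234.59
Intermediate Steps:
J(R) = 4 + R/7
l = √5 ≈ 2.2361
a(G) = √5/G
O = 9
U(L, V) = -9 + L (U(L, V) = L - 1*9 = L - 9 = -9 + L)
U(a(5), Q(-2, 6))*(-32 + J(4)) = (-9 + √5/5)*(-32 + (4 + (⅐)*4)) = (-9 + √5*(⅕))*(-32 + (4 + 4/7)) = (-9 + √5/5)*(-32 + 32/7) = (-9 + √5/5)*(-192/7) = 1728/7 - 192*√5/35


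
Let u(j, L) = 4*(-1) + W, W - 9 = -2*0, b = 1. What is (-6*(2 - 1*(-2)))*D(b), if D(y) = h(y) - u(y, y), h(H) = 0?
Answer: 120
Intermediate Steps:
W = 9 (W = 9 - 2*0 = 9 + 0 = 9)
u(j, L) = 5 (u(j, L) = 4*(-1) + 9 = -4 + 9 = 5)
D(y) = -5 (D(y) = 0 - 1*5 = 0 - 5 = -5)
(-6*(2 - 1*(-2)))*D(b) = -6*(2 - 1*(-2))*(-5) = -6*(2 + 2)*(-5) = -6*4*(-5) = -24*(-5) = 120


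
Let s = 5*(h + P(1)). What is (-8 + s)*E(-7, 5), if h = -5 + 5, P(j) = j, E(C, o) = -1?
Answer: 3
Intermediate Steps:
h = 0
s = 5 (s = 5*(0 + 1) = 5*1 = 5)
(-8 + s)*E(-7, 5) = (-8 + 5)*(-1) = -3*(-1) = 3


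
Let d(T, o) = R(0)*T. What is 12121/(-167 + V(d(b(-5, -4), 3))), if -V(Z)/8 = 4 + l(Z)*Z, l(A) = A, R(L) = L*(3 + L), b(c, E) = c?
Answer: -12121/199 ≈ -60.910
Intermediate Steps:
d(T, o) = 0 (d(T, o) = (0*(3 + 0))*T = (0*3)*T = 0*T = 0)
V(Z) = -32 - 8*Z² (V(Z) = -8*(4 + Z*Z) = -8*(4 + Z²) = -32 - 8*Z²)
12121/(-167 + V(d(b(-5, -4), 3))) = 12121/(-167 + (-32 - 8*0²)) = 12121/(-167 + (-32 - 8*0)) = 12121/(-167 + (-32 + 0)) = 12121/(-167 - 32) = 12121/(-199) = 12121*(-1/199) = -12121/199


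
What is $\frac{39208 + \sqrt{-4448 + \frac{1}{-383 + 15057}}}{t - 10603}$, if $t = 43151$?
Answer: $\frac{9802}{8137} + \frac{i \sqrt{957771260974}}{477609352} \approx 1.2046 + 0.0020491 i$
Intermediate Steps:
$\frac{39208 + \sqrt{-4448 + \frac{1}{-383 + 15057}}}{t - 10603} = \frac{39208 + \sqrt{-4448 + \frac{1}{-383 + 15057}}}{43151 - 10603} = \frac{39208 + \sqrt{-4448 + \frac{1}{14674}}}{32548} = \left(39208 + \sqrt{-4448 + \frac{1}{14674}}\right) \frac{1}{32548} = \left(39208 + \sqrt{- \frac{65269951}{14674}}\right) \frac{1}{32548} = \left(39208 + \frac{i \sqrt{957771260974}}{14674}\right) \frac{1}{32548} = \frac{9802}{8137} + \frac{i \sqrt{957771260974}}{477609352}$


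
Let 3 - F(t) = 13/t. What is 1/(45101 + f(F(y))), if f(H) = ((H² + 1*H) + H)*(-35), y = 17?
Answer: 289/12938429 ≈ 2.2337e-5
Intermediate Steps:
F(t) = 3 - 13/t
f(H) = -70*H - 35*H² (f(H) = ((H² + H) + H)*(-35) = ((H + H²) + H)*(-35) = (H² + 2*H)*(-35) = -70*H - 35*H²)
1/(45101 + f(F(y))) = 1/(45101 - 35*(3 - 13/17)*(2 + (3 - 13/17))) = 1/(45101 - 35*38/17*(2 + 38/17)) = 1/(45101 - 35*38/17*72/17) = 1/(45101 - 95760/289) = 1/(12938429/289) = 289/12938429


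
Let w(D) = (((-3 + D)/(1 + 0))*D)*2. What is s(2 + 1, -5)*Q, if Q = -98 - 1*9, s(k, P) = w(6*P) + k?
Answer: -212181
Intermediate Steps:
w(D) = 2*D*(-3 + D) (w(D) = (((-3 + D)/1)*D)*2 = (((-3 + D)*1)*D)*2 = ((-3 + D)*D)*2 = (D*(-3 + D))*2 = 2*D*(-3 + D))
s(k, P) = k + 12*P*(-3 + 6*P) (s(k, P) = 2*(6*P)*(-3 + 6*P) + k = 12*P*(-3 + 6*P) + k = k + 12*P*(-3 + 6*P))
Q = -107 (Q = -98 - 9 = -107)
s(2 + 1, -5)*Q = ((2 + 1) + 36*(-5)*(-1 + 2*(-5)))*(-107) = (3 + 36*(-5)*(-1 - 10))*(-107) = (3 + 36*(-5)*(-11))*(-107) = (3 + 1980)*(-107) = 1983*(-107) = -212181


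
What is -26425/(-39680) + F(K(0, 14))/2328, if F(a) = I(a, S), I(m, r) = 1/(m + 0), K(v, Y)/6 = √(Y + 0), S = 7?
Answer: 5285/7936 + √14/195552 ≈ 0.66597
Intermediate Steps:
K(v, Y) = 6*√Y (K(v, Y) = 6*√(Y + 0) = 6*√Y)
I(m, r) = 1/m
F(a) = 1/a
-26425/(-39680) + F(K(0, 14))/2328 = -26425/(-39680) + 1/((6*√14)*2328) = -26425*(-1/39680) + (√14/84)*(1/2328) = 5285/7936 + √14/195552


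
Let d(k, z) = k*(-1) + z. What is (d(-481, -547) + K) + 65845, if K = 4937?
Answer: 70716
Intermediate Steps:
d(k, z) = z - k (d(k, z) = -k + z = z - k)
(d(-481, -547) + K) + 65845 = ((-547 - 1*(-481)) + 4937) + 65845 = ((-547 + 481) + 4937) + 65845 = (-66 + 4937) + 65845 = 4871 + 65845 = 70716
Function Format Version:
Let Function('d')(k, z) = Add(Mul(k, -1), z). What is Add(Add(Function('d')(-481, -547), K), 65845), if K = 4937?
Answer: 70716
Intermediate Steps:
Function('d')(k, z) = Add(z, Mul(-1, k)) (Function('d')(k, z) = Add(Mul(-1, k), z) = Add(z, Mul(-1, k)))
Add(Add(Function('d')(-481, -547), K), 65845) = Add(Add(Add(-547, Mul(-1, -481)), 4937), 65845) = Add(Add(Add(-547, 481), 4937), 65845) = Add(Add(-66, 4937), 65845) = Add(4871, 65845) = 70716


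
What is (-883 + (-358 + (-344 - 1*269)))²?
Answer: 3437316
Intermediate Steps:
(-883 + (-358 + (-344 - 1*269)))² = (-883 + (-358 + (-344 - 269)))² = (-883 + (-358 - 613))² = (-883 - 971)² = (-1854)² = 3437316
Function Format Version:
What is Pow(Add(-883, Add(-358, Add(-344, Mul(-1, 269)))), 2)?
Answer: 3437316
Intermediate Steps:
Pow(Add(-883, Add(-358, Add(-344, Mul(-1, 269)))), 2) = Pow(Add(-883, Add(-358, Add(-344, -269))), 2) = Pow(Add(-883, Add(-358, -613)), 2) = Pow(Add(-883, -971), 2) = Pow(-1854, 2) = 3437316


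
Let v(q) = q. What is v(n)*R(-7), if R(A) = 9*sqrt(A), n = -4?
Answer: -36*I*sqrt(7) ≈ -95.247*I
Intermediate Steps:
v(n)*R(-7) = -36*sqrt(-7) = -36*I*sqrt(7)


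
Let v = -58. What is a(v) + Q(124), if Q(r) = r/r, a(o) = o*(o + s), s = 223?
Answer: -9569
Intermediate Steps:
a(o) = o*(223 + o) (a(o) = o*(o + 223) = o*(223 + o))
Q(r) = 1
a(v) + Q(124) = -58*(223 - 58) + 1 = -58*165 + 1 = -9570 + 1 = -9569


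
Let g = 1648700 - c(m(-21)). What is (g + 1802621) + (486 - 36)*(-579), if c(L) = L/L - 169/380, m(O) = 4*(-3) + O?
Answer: 1212492769/380 ≈ 3.1908e+6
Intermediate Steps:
m(O) = -12 + O
c(L) = 211/380 (c(L) = 1 - 169*1/380 = 1 - 169/380 = 211/380)
g = 626505789/380 (g = 1648700 - 1*211/380 = 1648700 - 211/380 = 626505789/380 ≈ 1.6487e+6)
(g + 1802621) + (486 - 36)*(-579) = (626505789/380 + 1802621) + (486 - 36)*(-579) = 1311501769/380 + 450*(-579) = 1311501769/380 - 260550 = 1212492769/380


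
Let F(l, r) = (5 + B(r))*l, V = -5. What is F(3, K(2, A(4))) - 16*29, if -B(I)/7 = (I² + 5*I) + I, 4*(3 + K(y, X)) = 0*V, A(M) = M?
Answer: -260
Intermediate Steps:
K(y, X) = -3 (K(y, X) = -3 + (0*(-5))/4 = -3 + (¼)*0 = -3 + 0 = -3)
B(I) = -42*I - 7*I² (B(I) = -7*((I² + 5*I) + I) = -7*(I² + 6*I) = -42*I - 7*I²)
F(l, r) = l*(5 - 7*r*(6 + r)) (F(l, r) = (5 - 7*r*(6 + r))*l = l*(5 - 7*r*(6 + r)))
F(3, K(2, A(4))) - 16*29 = -1*3*(-5 + 7*(-3)*(6 - 3)) - 16*29 = -1*3*(-5 + 7*(-3)*3) - 464 = -1*3*(-5 - 63) - 464 = -1*3*(-68) - 464 = 204 - 464 = -260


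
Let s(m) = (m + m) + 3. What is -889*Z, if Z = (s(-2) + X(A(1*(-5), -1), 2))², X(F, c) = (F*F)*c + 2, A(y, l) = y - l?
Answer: -968121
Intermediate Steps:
X(F, c) = 2 + c*F² (X(F, c) = F²*c + 2 = c*F² + 2 = 2 + c*F²)
s(m) = 3 + 2*m (s(m) = 2*m + 3 = 3 + 2*m)
Z = 1089 (Z = ((3 + 2*(-2)) + (2 + 2*(1*(-5) - 1*(-1))²))² = ((3 - 4) + (2 + 2*(-5 + 1)²))² = (-1 + (2 + 2*(-4)²))² = (-1 + (2 + 2*16))² = (-1 + (2 + 32))² = (-1 + 34)² = 33² = 1089)
-889*Z = -889*1089 = -968121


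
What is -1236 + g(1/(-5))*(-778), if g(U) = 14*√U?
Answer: -1236 - 10892*I*√5/5 ≈ -1236.0 - 4871.0*I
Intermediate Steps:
-1236 + g(1/(-5))*(-778) = -1236 + (14*√(1/(-5)))*(-778) = -1236 + (14*√(-⅕))*(-778) = -1236 + (14*(I*√5/5))*(-778) = -1236 + (14*I*√5/5)*(-778) = -1236 - 10892*I*√5/5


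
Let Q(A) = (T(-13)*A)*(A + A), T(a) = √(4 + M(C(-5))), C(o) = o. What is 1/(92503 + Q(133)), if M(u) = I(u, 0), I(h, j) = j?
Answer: 1/163259 ≈ 6.1252e-6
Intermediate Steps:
M(u) = 0
T(a) = 2 (T(a) = √(4 + 0) = √4 = 2)
Q(A) = 4*A² (Q(A) = (2*A)*(A + A) = (2*A)*(2*A) = 4*A²)
1/(92503 + Q(133)) = 1/(92503 + 4*133²) = 1/(92503 + 4*17689) = 1/(92503 + 70756) = 1/163259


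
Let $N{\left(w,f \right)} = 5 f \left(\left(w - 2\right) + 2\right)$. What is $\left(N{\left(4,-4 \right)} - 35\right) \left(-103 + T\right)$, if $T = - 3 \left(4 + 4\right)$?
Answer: $14605$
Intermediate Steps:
$T = -24$ ($T = \left(-3\right) 8 = -24$)
$N{\left(w,f \right)} = 5 f w$ ($N{\left(w,f \right)} = 5 f \left(\left(-2 + w\right) + 2\right) = 5 f w$)
$\left(N{\left(4,-4 \right)} - 35\right) \left(-103 + T\right) = \left(5 \left(-4\right) 4 - 35\right) \left(-103 - 24\right) = \left(-80 - 35\right) \left(-127\right) = \left(-115\right) \left(-127\right) = 14605$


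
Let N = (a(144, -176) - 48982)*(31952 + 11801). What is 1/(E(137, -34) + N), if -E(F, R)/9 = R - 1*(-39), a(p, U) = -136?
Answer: -1/2149059899 ≈ -4.6532e-10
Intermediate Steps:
E(F, R) = -351 - 9*R (E(F, R) = -9*(R - 1*(-39)) = -9*(R + 39) = -9*(39 + R) = -351 - 9*R)
N = -2149059854 (N = (-136 - 48982)*(31952 + 11801) = -49118*43753 = -2149059854)
1/(E(137, -34) + N) = 1/((-351 - 9*(-34)) - 2149059854) = 1/((-351 + 306) - 2149059854) = 1/(-45 - 2149059854) = 1/(-2149059899) = -1/2149059899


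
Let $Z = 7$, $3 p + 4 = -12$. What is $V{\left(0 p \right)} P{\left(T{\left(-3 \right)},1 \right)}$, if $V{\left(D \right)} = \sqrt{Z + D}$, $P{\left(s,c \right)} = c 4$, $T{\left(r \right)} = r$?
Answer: $4 \sqrt{7} \approx 10.583$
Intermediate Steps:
$P{\left(s,c \right)} = 4 c$
$p = - \frac{16}{3}$ ($p = - \frac{4}{3} + \frac{1}{3} \left(-12\right) = - \frac{4}{3} - 4 = - \frac{16}{3} \approx -5.3333$)
$V{\left(D \right)} = \sqrt{7 + D}$
$V{\left(0 p \right)} P{\left(T{\left(-3 \right)},1 \right)} = \sqrt{7 + 0 \left(- \frac{16}{3}\right)} 4 \cdot 1 = \sqrt{7 + 0} \cdot 4 = \sqrt{7} \cdot 4 = 4 \sqrt{7}$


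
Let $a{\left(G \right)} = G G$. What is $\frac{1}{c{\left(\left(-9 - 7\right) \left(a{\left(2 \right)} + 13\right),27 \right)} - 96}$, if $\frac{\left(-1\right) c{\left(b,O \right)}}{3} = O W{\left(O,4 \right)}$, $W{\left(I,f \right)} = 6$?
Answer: $- \frac{1}{582} \approx -0.0017182$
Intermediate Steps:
$a{\left(G \right)} = G^{2}$
$c{\left(b,O \right)} = - 18 O$ ($c{\left(b,O \right)} = - 3 O 6 = - 3 \cdot 6 O = - 18 O$)
$\frac{1}{c{\left(\left(-9 - 7\right) \left(a{\left(2 \right)} + 13\right),27 \right)} - 96} = \frac{1}{\left(-18\right) 27 - 96} = \frac{1}{-486 - 96} = \frac{1}{-582} = - \frac{1}{582}$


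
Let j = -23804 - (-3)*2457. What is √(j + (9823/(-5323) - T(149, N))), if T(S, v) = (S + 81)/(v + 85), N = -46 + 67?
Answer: I*√1308240616182629/282119 ≈ 128.21*I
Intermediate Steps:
N = 21
T(S, v) = (81 + S)/(85 + v)
j = -16433 (j = -23804 - 1*(-7371) = -23804 + 7371 = -16433)
√(j + (9823/(-5323) - T(149, N))) = √(-16433 + (9823/(-5323) - (81 + 149)/(85 + 21))) = √(-16433 + (9823*(-1/5323) - 230/106)) = √(-16433 + (-9823/5323 - 230/106)) = √(-16433 + (-9823/5323 - 1*115/53)) = √(-16433 + (-9823/5323 - 115/53)) = √(-16433 - 1132764/282119) = √(-4637194291/282119) = I*√1308240616182629/282119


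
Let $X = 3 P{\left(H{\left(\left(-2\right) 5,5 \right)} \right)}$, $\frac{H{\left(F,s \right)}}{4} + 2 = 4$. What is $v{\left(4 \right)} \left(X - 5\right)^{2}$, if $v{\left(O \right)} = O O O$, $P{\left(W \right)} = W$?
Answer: $23104$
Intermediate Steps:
$H{\left(F,s \right)} = 8$ ($H{\left(F,s \right)} = -8 + 4 \cdot 4 = -8 + 16 = 8$)
$v{\left(O \right)} = O^{3}$ ($v{\left(O \right)} = O^{2} O = O^{3}$)
$X = 24$ ($X = 3 \cdot 8 = 24$)
$v{\left(4 \right)} \left(X - 5\right)^{2} = 4^{3} \left(24 - 5\right)^{2} = 64 \cdot 19^{2} = 64 \cdot 361 = 23104$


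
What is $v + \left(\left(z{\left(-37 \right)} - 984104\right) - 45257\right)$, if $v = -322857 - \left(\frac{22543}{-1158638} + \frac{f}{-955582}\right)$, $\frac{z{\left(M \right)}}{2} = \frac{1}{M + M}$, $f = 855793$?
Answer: $- \frac{13848536779408849663}{10241355960173} \approx -1.3522 \cdot 10^{6}$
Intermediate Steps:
$z{\left(M \right)} = \frac{1}{M}$ ($z{\left(M \right)} = \frac{2}{M + M} = \frac{2}{2 M} = 2 \frac{1}{2 M} = \frac{1}{M}$)
$v = - \frac{89364434867454213}{276793404329}$ ($v = -322857 - \left(\frac{22543}{-1158638} + \frac{855793}{-955582}\right) = -322857 - \left(22543 \left(- \frac{1}{1158638}\right) + 855793 \left(- \frac{1}{955582}\right)\right) = -322857 - \left(- \frac{22543}{1158638} - \frac{855793}{955582}\right) = -322857 - - \frac{253273993740}{276793404329} = -322857 + \frac{253273993740}{276793404329} = - \frac{89364434867454213}{276793404329} \approx -3.2286 \cdot 10^{5}$)
$v + \left(\left(z{\left(-37 \right)} - 984104\right) - 45257\right) = - \frac{89364434867454213}{276793404329} - \left(1029361 + \frac{1}{37}\right) = - \frac{89364434867454213}{276793404329} - \frac{38086358}{37} = - \frac{13848536779408849663}{10241355960173}$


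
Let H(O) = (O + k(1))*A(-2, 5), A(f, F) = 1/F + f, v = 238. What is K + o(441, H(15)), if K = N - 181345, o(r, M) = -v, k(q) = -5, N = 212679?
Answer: 31096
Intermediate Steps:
A(f, F) = f + 1/F
H(O) = 9 - 9*O/5 (H(O) = (O - 5)*(-2 + 1/5) = (-5 + O)*(-2 + 1/5) = (-5 + O)*(-9/5) = 9 - 9*O/5)
o(r, M) = -238 (o(r, M) = -1*238 = -238)
K = 31334 (K = 212679 - 181345 = 31334)
K + o(441, H(15)) = 31334 - 238 = 31096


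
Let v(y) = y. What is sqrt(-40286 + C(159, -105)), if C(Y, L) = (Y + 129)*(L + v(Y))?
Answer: I*sqrt(24734) ≈ 157.27*I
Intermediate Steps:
C(Y, L) = (129 + Y)*(L + Y) (C(Y, L) = (Y + 129)*(L + Y) = (129 + Y)*(L + Y))
sqrt(-40286 + C(159, -105)) = sqrt(-40286 + (159**2 + 129*(-105) + 129*159 - 105*159)) = sqrt(-40286 + (25281 - 13545 + 20511 - 16695)) = sqrt(-40286 + 15552) = sqrt(-24734) = I*sqrt(24734)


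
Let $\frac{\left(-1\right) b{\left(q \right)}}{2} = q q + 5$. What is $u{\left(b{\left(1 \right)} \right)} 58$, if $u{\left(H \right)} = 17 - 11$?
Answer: $348$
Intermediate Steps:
$b{\left(q \right)} = -10 - 2 q^{2}$ ($b{\left(q \right)} = - 2 \left(q q + 5\right) = - 2 \left(q^{2} + 5\right) = - 2 \left(5 + q^{2}\right) = -10 - 2 q^{2}$)
$u{\left(H \right)} = 6$
$u{\left(b{\left(1 \right)} \right)} 58 = 6 \cdot 58 = 348$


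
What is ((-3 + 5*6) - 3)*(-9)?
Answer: -216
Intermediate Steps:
((-3 + 5*6) - 3)*(-9) = ((-3 + 30) - 3)*(-9) = (27 - 3)*(-9) = 24*(-9) = -216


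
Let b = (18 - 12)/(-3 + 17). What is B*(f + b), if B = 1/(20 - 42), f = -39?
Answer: 135/77 ≈ 1.7532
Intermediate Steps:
b = 3/7 (b = 6/14 = 6*(1/14) = 3/7 ≈ 0.42857)
B = -1/22 (B = 1/(-22) = -1/22 ≈ -0.045455)
B*(f + b) = -(-39 + 3/7)/22 = -1/22*(-270/7) = 135/77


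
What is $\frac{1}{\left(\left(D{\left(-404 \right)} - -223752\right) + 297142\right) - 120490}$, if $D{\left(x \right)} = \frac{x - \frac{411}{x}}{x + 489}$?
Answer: $\frac{6868}{2749942111} \approx 2.4975 \cdot 10^{-6}$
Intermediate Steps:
$D{\left(x \right)} = \frac{x - \frac{411}{x}}{489 + x}$
$\frac{1}{\left(\left(D{\left(-404 \right)} - -223752\right) + 297142\right) - 120490} = \frac{1}{\left(\left(\frac{-411 + \left(-404\right)^{2}}{\left(-404\right) \left(489 - 404\right)} - -223752\right) + 297142\right) - 120490} = \frac{1}{\left(\left(- \frac{-411 + 163216}{404 \cdot 85} + 223752\right) + 297142\right) - 120490} = \frac{1}{\left(\left(\left(- \frac{1}{404}\right) \frac{1}{85} \cdot 162805 + 223752\right) + 297142\right) - 120490} = \frac{1}{\left(\left(- \frac{32561}{6868} + 223752\right) + 297142\right) - 120490} = \frac{1}{\left(\frac{1536696175}{6868} + 297142\right) - 120490} = \frac{1}{\frac{3577467431}{6868} - 120490} = \frac{1}{\frac{2749942111}{6868}} = \frac{6868}{2749942111}$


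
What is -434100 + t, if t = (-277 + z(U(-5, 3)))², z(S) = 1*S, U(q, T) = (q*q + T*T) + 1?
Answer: -375536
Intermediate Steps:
U(q, T) = 1 + T² + q² (U(q, T) = (q² + T²) + 1 = (T² + q²) + 1 = 1 + T² + q²)
z(S) = S
t = 58564 (t = (-277 + (1 + 3² + (-5)²))² = (-277 + (1 + 9 + 25))² = (-277 + 35)² = (-242)² = 58564)
-434100 + t = -434100 + 58564 = -375536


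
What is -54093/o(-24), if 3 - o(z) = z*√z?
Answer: 18031*I/(-I + 16*√6) ≈ -11.731 + 459.77*I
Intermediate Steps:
o(z) = 3 - z^(3/2) (o(z) = 3 - z*√z = 3 - z^(3/2))
-54093/o(-24) = -54093/(3 - (-24)^(3/2)) = -54093/(3 - (-48)*I*√6) = -54093/(3 + 48*I*√6)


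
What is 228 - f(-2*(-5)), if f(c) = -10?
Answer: 238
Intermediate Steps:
228 - f(-2*(-5)) = 228 - 1*(-10) = 228 + 10 = 238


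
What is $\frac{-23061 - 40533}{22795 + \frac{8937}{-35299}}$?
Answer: $- \frac{1122402303}{402315884} \approx -2.7899$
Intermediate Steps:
$\frac{-23061 - 40533}{22795 + \frac{8937}{-35299}} = - \frac{63594}{22795 + 8937 \left(- \frac{1}{35299}\right)} = - \frac{63594}{22795 - \frac{8937}{35299}} = - \frac{63594}{\frac{804631768}{35299}} = \left(-63594\right) \frac{35299}{804631768} = - \frac{1122402303}{402315884}$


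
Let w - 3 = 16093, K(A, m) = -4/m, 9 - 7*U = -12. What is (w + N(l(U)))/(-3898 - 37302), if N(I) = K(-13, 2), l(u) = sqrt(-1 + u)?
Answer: -8047/20600 ≈ -0.39063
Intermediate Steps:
U = 3 (U = 9/7 - 1/7*(-12) = 9/7 + 12/7 = 3)
w = 16096 (w = 3 + 16093 = 16096)
N(I) = -2 (N(I) = -4/2 = -4*1/2 = -2)
(w + N(l(U)))/(-3898 - 37302) = (16096 - 2)/(-3898 - 37302) = 16094/(-41200) = 16094*(-1/41200) = -8047/20600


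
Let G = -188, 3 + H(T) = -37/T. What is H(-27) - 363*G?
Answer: 1842544/27 ≈ 68242.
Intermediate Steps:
H(T) = -3 - 37/T
H(-27) - 363*G = (-3 - 37/(-27)) - 363*(-188) = (-3 - 37*(-1/27)) + 68244 = (-3 + 37/27) + 68244 = -44/27 + 68244 = 1842544/27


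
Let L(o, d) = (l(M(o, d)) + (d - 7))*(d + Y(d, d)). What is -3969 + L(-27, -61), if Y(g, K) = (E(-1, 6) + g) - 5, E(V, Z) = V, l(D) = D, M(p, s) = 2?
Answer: 4479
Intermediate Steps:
Y(g, K) = -6 + g (Y(g, K) = (-1 + g) - 5 = -6 + g)
L(o, d) = (-6 + 2*d)*(-5 + d) (L(o, d) = (2 + (d - 7))*(d + (-6 + d)) = (2 + (-7 + d))*(-6 + 2*d) = (-5 + d)*(-6 + 2*d) = (-6 + 2*d)*(-5 + d))
-3969 + L(-27, -61) = -3969 + (30 - 16*(-61) + 2*(-61)²) = -3969 + (30 + 976 + 2*3721) = -3969 + (30 + 976 + 7442) = -3969 + 8448 = 4479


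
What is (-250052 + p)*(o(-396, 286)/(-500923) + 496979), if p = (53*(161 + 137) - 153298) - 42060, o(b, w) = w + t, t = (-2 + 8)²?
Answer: -106952134743712720/500923 ≈ -2.1351e+11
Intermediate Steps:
t = 36 (t = 6² = 36)
o(b, w) = 36 + w (o(b, w) = w + 36 = 36 + w)
p = -179564 (p = (53*298 - 153298) - 42060 = (15794 - 153298) - 42060 = -137504 - 42060 = -179564)
(-250052 + p)*(o(-396, 286)/(-500923) + 496979) = (-250052 - 179564)*((36 + 286)/(-500923) + 496979) = -429616*(322*(-1/500923) + 496979) = -429616*(-322/500923 + 496979) = -429616*248948211295/500923 = -106952134743712720/500923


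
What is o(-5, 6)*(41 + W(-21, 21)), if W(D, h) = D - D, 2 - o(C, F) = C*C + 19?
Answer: -1722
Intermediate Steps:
o(C, F) = -17 - C² (o(C, F) = 2 - (C*C + 19) = 2 - (C² + 19) = 2 - (19 + C²) = 2 + (-19 - C²) = -17 - C²)
W(D, h) = 0
o(-5, 6)*(41 + W(-21, 21)) = (-17 - 1*(-5)²)*(41 + 0) = (-17 - 1*25)*41 = (-17 - 25)*41 = -42*41 = -1722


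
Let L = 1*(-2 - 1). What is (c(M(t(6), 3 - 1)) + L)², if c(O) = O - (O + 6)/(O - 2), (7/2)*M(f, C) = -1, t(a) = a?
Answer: 121/196 ≈ 0.61735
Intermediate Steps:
M(f, C) = -2/7 (M(f, C) = (2/7)*(-1) = -2/7)
L = -3 (L = 1*(-3) = -3)
c(O) = O - (6 + O)/(-2 + O)
(c(M(t(6), 3 - 1)) + L)² = ((-6 + (-2/7)² - 3*(-2/7))/(-2 - 2/7) - 3)² = ((-6 + 4/49 + 6/7)/(-16/7) - 3)² = (-7/16*(-248/49) - 3)² = (31/14 - 3)² = (-11/14)² = 121/196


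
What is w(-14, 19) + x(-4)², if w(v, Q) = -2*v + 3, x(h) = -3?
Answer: 40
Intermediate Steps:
w(v, Q) = 3 - 2*v
w(-14, 19) + x(-4)² = (3 - 2*(-14)) + (-3)² = (3 + 28) + 9 = 31 + 9 = 40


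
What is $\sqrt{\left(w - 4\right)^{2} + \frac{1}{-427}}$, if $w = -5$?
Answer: $\frac{\sqrt{14768222}}{427} \approx 8.9999$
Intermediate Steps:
$\sqrt{\left(w - 4\right)^{2} + \frac{1}{-427}} = \sqrt{\left(-5 - 4\right)^{2} + \frac{1}{-427}} = \sqrt{\left(-9\right)^{2} - \frac{1}{427}} = \sqrt{81 - \frac{1}{427}} = \sqrt{\frac{34586}{427}} = \frac{\sqrt{14768222}}{427}$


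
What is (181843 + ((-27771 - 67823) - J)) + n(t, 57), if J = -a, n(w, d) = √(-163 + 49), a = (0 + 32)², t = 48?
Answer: 87273 + I*√114 ≈ 87273.0 + 10.677*I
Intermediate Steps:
a = 1024 (a = 32² = 1024)
n(w, d) = I*√114 (n(w, d) = √(-114) = I*√114)
J = -1024 (J = -1*1024 = -1024)
(181843 + ((-27771 - 67823) - J)) + n(t, 57) = (181843 + ((-27771 - 67823) - 1*(-1024))) + I*√114 = (181843 + (-95594 + 1024)) + I*√114 = (181843 - 94570) + I*√114 = 87273 + I*√114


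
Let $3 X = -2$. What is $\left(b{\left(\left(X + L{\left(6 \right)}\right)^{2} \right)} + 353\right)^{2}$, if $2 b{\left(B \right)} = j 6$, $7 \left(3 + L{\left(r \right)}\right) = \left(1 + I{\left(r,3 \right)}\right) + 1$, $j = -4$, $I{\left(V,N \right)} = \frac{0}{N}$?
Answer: $116281$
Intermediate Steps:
$I{\left(V,N \right)} = 0$
$X = - \frac{2}{3}$ ($X = \frac{1}{3} \left(-2\right) = - \frac{2}{3} \approx -0.66667$)
$L{\left(r \right)} = - \frac{19}{7}$ ($L{\left(r \right)} = -3 + \frac{\left(1 + 0\right) + 1}{7} = -3 + \frac{1 + 1}{7} = -3 + \frac{1}{7} \cdot 2 = -3 + \frac{2}{7} = - \frac{19}{7}$)
$b{\left(B \right)} = -12$ ($b{\left(B \right)} = \frac{\left(-4\right) 6}{2} = \frac{1}{2} \left(-24\right) = -12$)
$\left(b{\left(\left(X + L{\left(6 \right)}\right)^{2} \right)} + 353\right)^{2} = \left(-12 + 353\right)^{2} = 341^{2} = 116281$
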